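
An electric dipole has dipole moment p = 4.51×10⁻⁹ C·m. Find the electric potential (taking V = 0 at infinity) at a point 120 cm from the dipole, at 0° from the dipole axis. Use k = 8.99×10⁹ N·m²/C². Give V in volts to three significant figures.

The dipole potential is V = kp cosθ / r².
V = (8.99×10⁹)(4.51×10⁻⁹)·cos0° / (1.20)² = 28.16 V.

V ≈ 28.2 V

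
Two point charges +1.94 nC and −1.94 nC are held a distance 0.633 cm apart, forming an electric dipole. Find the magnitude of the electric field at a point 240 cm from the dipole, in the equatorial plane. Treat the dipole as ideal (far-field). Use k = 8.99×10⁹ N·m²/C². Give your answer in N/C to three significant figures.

E ≈ 0.00799 N/C

Dipole moment p = qd = (1.94×10⁻⁹ C)(0.00633 m) = 1.228×10⁻¹¹ C·m.
In the equatorial plane E = kp/r³.
E = (8.99×10⁹)(1.228×10⁻¹¹) / (2.40)³ = 0.007986 N/C.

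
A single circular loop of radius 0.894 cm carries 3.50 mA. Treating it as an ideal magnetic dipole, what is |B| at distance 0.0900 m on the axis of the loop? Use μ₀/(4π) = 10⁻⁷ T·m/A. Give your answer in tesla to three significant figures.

Magnetic moment m = IA = Iπa² = (0.00350)·π·(0.00894)² = 8.788×10⁻⁷ A·m².
On axis B = (μ₀/4π)·2m/r³.
B = 2·(10⁻⁷)·(8.788×10⁻⁷) / (0.0900)³ = 2.411×10⁻¹⁰ T.

B ≈ 2.41×10⁻¹⁰ T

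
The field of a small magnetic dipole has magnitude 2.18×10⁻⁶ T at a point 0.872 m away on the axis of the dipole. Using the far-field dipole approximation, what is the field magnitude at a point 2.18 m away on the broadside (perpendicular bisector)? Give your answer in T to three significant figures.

Dipole fields scale as 1/r³ in the far field.
The axial field is twice the equatorial field at the same r, so the geometry factor is 1/2.
B₂ = B₁ · (1/2) · (r₁/r₂)³ = 2.18×10⁻⁶ · 0.5 · (0.872/2.18)³.
(r₁/r₂)³ = (0.4)³ = 0.064.
B₂ ≈ 6.976×10⁻⁸ T.

B ≈ 6.98×10⁻⁸ T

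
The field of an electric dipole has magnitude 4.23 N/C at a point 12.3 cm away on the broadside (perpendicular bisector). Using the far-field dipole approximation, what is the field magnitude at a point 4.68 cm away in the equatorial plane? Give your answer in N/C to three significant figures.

E ≈ 76.8 N/C

Dipole fields scale as 1/r³ in the far field; the geometry is the same at both points.
E₂ = E₁ · (r₁/r₂)³ = 4.23 · (12.3/4.68)³.
(r₁/r₂)³ = (2.628)³ = 18.15.
E₂ ≈ 76.79 N/C.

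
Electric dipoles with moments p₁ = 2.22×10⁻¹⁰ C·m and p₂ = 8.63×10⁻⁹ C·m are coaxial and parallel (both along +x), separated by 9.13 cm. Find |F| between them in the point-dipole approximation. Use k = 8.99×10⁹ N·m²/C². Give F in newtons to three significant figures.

F ≈ 0.00149 N

On-axis field of dipole 1 at distance r: E = 2kp₁/r³. Force on dipole 2 is F = p₂·dE/dr (gradient along axis).
dE/dr = −6kp₁/r⁴, so |F| = 6kp₁p₂/r⁴ (attractive for aligned moments).
F = 6(8.99×10⁹)(2.22×10⁻¹⁰)(8.63×10⁻⁹)/(0.0913)⁴ = 0.001487 N.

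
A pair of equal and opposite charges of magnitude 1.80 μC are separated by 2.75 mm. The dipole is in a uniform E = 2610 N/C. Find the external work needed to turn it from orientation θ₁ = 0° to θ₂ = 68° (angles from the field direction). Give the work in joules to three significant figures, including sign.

W ≈ 8.08×10⁻⁶ J

Dipole moment p = qd = (1.80×10⁻⁶ C)(0.00275 m) = 4.95×10⁻⁹ C·m.
W_ext = ΔU = U(θ₂) − U(θ₁) = −pE cosθ₂ − (−pE cosθ₁) = pE(cosθ₁ − cosθ₂).
W = (4.95×10⁻⁹)(2610)·(cos0° − cos68°) = (1.292×10⁻⁵)·(+0.6254) = 8.080×10⁻⁶ J.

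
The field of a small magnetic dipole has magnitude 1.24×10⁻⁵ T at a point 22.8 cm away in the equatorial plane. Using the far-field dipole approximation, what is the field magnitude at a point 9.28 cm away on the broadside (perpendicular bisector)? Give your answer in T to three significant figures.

B ≈ 1.84×10⁻⁴ T

Dipole fields scale as 1/r³ in the far field; the geometry is the same at both points.
B₂ = B₁ · (r₁/r₂)³ = 1.24×10⁻⁵ · (22.8/9.28)³.
(r₁/r₂)³ = (2.457)³ = 14.83.
B₂ ≈ 1.839×10⁻⁴ T.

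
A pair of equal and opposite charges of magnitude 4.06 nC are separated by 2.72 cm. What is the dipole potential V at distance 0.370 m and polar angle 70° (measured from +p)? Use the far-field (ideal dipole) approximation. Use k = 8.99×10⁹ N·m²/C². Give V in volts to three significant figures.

V ≈ 2.48 V

Dipole moment p = qd = (4.06×10⁻⁹ C)(0.0272 m) = 1.104×10⁻¹⁰ C·m.
The dipole potential is V = kp cosθ / r².
V = (8.99×10⁹)(1.104×10⁻¹⁰)·cos70° / (0.370)² = 2.480 V.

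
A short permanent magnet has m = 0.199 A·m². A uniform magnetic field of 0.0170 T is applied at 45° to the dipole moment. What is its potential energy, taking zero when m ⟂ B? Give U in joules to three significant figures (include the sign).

U = −m·B = −mB cosθ.
U = −(0.199)(0.0170)·cos45° = -0.002392 J.

U ≈ -0.00239 J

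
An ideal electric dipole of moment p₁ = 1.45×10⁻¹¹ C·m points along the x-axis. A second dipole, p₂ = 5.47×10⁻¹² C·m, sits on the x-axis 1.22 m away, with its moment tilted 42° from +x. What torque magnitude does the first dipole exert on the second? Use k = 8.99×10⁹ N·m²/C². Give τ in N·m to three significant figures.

The second dipole sits on the axis of the first, so the field there is axial: E₁ = 2kp₁/r³ along +x.
E₁ = 2(8.99×10⁹)(1.45×10⁻¹¹)/(1.22)³ = 0.1436 N/C.
Torque on the second dipole: τ = p₂ E₁ sinθ.
τ = (5.47×10⁻¹²)(0.1436)·sin42° = 5.255×10⁻¹³ N·m.

τ ≈ 5.26×10⁻¹³ N·m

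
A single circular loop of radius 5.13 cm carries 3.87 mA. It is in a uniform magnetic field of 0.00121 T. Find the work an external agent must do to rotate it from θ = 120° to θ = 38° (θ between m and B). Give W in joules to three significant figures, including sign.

W ≈ -4.99×10⁻⁸ J

Magnetic moment m = IA = Iπa² = (0.00387)·π·(0.0513)² = 3.20×10⁻⁵ A·m².
W_ext = ΔU = −mB cosθ₂ + mB cosθ₁ = mB(cosθ₁ − cosθ₂).
W = (3.20×10⁻⁵)(0.00121)·(cos120° − cos38°) = (3.872×10⁻⁸)·(-1.2880) = -4.987×10⁻⁸ J.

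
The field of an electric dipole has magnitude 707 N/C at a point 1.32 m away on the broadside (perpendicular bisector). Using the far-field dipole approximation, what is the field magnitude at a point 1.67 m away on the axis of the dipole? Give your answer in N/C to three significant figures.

E ≈ 698 N/C

Dipole fields scale as 1/r³ in the far field.
The axial field is twice the equatorial field at the same r, so the geometry factor is 2/1.
E₂ = E₁ · (2/1) · (r₁/r₂)³ = 707 · 2 · (1.32/1.67)³.
(r₁/r₂)³ = (0.7904)³ = 0.4938.
E₂ ≈ 698.3 N/C.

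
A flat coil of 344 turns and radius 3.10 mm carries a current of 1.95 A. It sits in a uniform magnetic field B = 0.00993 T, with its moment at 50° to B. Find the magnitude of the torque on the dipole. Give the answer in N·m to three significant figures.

m = NIA = NIπa² = 344·(1.95)·π·(0.00310)² = 0.02025 A·m².
Torque on a magnetic dipole: τ = mB sinθ.
τ = (0.02025)(0.00993)·sin50° = 1.540×10⁻⁴ N·m.

τ ≈ 1.54×10⁻⁴ N·m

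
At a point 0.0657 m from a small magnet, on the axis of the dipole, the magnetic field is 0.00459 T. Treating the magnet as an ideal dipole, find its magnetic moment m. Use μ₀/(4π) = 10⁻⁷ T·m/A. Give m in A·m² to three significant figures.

On axis B = (μ₀/4π)·2m/r³, so m = Br³·4π/(μ₀·2).
m = (0.00459)·(0.0657)³ / (2·10⁻⁷) = 6.508 A·m².

m ≈ 6.51 A·m²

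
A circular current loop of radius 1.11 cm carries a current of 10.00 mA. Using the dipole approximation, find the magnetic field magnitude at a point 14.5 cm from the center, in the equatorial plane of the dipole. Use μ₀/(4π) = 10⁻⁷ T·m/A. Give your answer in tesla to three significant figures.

Magnetic moment m = IA = Iπa² = (0.0100)·π·(0.0111)² = 3.871×10⁻⁶ A·m².
In the equatorial plane B = (μ₀/4π)·m/r³ (half the axial value).
B = (10⁻⁷)·(3.871×10⁻⁶) / (0.145)³ = 1.270×10⁻¹⁰ T.

B ≈ 1.27×10⁻¹⁰ T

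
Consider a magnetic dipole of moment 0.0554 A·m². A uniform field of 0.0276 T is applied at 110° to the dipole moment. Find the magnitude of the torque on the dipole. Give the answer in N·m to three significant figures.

τ ≈ 0.00144 N·m

Torque on a magnetic dipole: τ = mB sinθ.
τ = (0.0554)(0.0276)·sin110° = 0.001437 N·m.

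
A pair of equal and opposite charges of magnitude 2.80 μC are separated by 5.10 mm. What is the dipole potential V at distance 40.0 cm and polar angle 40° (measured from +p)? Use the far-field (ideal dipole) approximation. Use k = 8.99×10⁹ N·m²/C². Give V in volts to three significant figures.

V ≈ 615 V

Dipole moment p = qd = (2.80×10⁻⁶ C)(0.00510 m) = 1.428×10⁻⁸ C·m.
The dipole potential is V = kp cosθ / r².
V = (8.99×10⁹)(1.428×10⁻⁸)·cos40° / (0.400)² = 614.6 V.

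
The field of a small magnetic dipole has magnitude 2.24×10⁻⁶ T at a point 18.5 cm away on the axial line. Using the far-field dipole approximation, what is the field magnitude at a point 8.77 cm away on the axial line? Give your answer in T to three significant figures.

B ≈ 2.10×10⁻⁵ T

Dipole fields scale as 1/r³ in the far field; the geometry is the same at both points.
B₂ = B₁ · (r₁/r₂)³ = 2.24×10⁻⁶ · (18.5/8.77)³.
(r₁/r₂)³ = (2.109)³ = 9.387.
B₂ ≈ 2.103×10⁻⁵ T.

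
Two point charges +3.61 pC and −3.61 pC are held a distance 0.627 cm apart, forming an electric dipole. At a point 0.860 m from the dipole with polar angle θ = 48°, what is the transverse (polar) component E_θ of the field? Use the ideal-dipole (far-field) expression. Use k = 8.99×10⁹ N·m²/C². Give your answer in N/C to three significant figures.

Dipole moment p = qd = (3.61×10⁻¹² C)(0.00627 m) = 2.263×10⁻¹⁴ C·m.
For a dipole, E_θ = (kp sinθ)/r³.
kp/r³ = (8.99×10⁹)(2.263×10⁻¹⁴)/(0.860)³ = 3.199×10⁻⁴ N/C.
E_θ = 3.199×10⁻⁴·sin48° = 2.377×10⁻⁴ N/C.

E_θ ≈ 2.38×10⁻⁴ N/C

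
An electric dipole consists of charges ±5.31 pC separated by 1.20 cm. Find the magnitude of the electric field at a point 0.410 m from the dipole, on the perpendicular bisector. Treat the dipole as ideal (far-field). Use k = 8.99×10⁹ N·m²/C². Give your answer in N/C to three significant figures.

E ≈ 0.00831 N/C

Dipole moment p = qd = (5.31×10⁻¹² C)(0.0120 m) = 6.372×10⁻¹⁴ C·m.
On the perpendicular bisector E = kp/r³ (half the axial value at the same distance).
E = (8.99×10⁹)(6.372×10⁻¹⁴) / (0.410)³ = 0.008312 N/C.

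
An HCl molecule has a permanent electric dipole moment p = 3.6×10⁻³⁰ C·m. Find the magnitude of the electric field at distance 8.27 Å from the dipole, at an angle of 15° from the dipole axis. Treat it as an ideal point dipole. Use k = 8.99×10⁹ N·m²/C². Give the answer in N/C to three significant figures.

E ≈ 1.12×10⁸ N/C

At angle θ the dipole field magnitude is E = (kp/r³)·√(1 + 3cos²θ).
kp/r³ = (8.99×10⁹)(3.60×10⁻³⁰) / (8.27×10⁻¹⁰)³ = 5.722×10⁷ N/C.
√(1 + 3cos²15°) = √(1 + 3·0.9330) = √3.7990 ≈ 1.9491.
E ≈ 5.722×10⁷ × 1.949 = 1.115×10⁸ N/C.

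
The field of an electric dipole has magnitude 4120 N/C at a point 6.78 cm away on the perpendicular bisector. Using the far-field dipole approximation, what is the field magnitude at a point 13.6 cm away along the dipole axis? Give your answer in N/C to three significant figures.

E ≈ 1020 N/C

Dipole fields scale as 1/r³ in the far field.
The axial field is twice the equatorial field at the same r, so the geometry factor is 2/1.
E₂ = E₁ · (2/1) · (r₁/r₂)³ = 4120 · 2 · (6.78/13.6)³.
(r₁/r₂)³ = (0.4985)³ = 0.1239.
E₂ ≈ 1021 N/C.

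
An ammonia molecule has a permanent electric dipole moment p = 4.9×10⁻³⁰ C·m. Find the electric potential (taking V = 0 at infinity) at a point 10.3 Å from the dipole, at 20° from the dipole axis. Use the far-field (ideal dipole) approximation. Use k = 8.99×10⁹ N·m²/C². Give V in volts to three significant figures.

V ≈ 0.0390 V

The dipole potential is V = kp cosθ / r².
V = (8.99×10⁹)(4.90×10⁻³⁰)·cos20° / (1.03×10⁻⁹)² = 0.03902 V.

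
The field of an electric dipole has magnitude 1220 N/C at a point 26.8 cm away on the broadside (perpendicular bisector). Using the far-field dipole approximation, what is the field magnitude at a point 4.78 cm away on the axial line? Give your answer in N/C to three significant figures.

Dipole fields scale as 1/r³ in the far field.
The axial field is twice the equatorial field at the same r, so the geometry factor is 2/1.
E₂ = E₁ · (2/1) · (r₁/r₂)³ = 1220 · 2 · (26.8/4.78)³.
(r₁/r₂)³ = (5.607)³ = 176.2.
E₂ ≈ 4.300×10⁵ N/C.

E ≈ 4.30×10⁵ N/C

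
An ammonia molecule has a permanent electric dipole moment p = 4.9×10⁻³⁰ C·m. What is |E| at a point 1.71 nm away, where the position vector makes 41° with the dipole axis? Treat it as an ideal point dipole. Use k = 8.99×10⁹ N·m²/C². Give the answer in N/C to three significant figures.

E ≈ 1.45×10⁷ N/C

At angle θ the dipole field magnitude is E = (kp/r³)·√(1 + 3cos²θ).
kp/r³ = (8.99×10⁹)(4.90×10⁻³⁰) / (1.71×10⁻⁹)³ = 8.810×10⁶ N/C.
√(1 + 3cos²41°) = √(1 + 3·0.5696) = √2.7088 ≈ 1.6458.
E ≈ 8.810×10⁶ × 1.646 = 1.450×10⁷ N/C.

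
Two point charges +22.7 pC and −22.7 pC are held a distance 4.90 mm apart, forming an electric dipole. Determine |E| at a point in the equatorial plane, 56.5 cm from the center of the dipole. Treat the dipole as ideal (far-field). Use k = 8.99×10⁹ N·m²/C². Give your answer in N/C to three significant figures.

E ≈ 0.00554 N/C

Dipole moment p = qd = (2.27×10⁻¹¹ C)(0.00490 m) = 1.112×10⁻¹³ C·m.
On the perpendicular bisector E = kp/r³ (half the axial value at the same distance).
E = (8.99×10⁹)(1.112×10⁻¹³) / (0.565)³ = 0.005543 N/C.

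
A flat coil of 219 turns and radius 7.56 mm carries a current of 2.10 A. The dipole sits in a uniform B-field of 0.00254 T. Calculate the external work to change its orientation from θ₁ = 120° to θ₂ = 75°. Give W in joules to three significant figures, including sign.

W ≈ -1.59×10⁻⁴ J

m = NIA = NIπa² = 219·(2.10)·π·(0.00756)² = 0.08258 A·m².
W_ext = ΔU = −mB cosθ₂ + mB cosθ₁ = mB(cosθ₁ − cosθ₂).
W = (0.08258)(0.00254)·(cos120° − cos75°) = (2.098×10⁻⁴)·(-0.7588) = -1.592×10⁻⁴ J.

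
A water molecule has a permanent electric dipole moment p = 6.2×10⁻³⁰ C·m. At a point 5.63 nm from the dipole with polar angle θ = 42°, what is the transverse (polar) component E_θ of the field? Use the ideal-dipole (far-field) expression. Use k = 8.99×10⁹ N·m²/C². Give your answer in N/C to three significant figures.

For a dipole, E_θ = (kp sinθ)/r³.
kp/r³ = (8.99×10⁹)(6.20×10⁻³⁰)/(5.63×10⁻⁹)³ = 3.123×10⁵ N/C.
E_θ = 3.123×10⁵·sin42° = 2.090×10⁵ N/C.

E_θ ≈ 2.09×10⁵ N/C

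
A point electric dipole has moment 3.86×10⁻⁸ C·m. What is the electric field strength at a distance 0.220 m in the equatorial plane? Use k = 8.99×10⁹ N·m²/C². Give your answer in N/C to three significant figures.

E ≈ 3.26×10⁴ N/C

On the perpendicular bisector E = kp/r³ (half the axial value at the same distance).
E = (8.99×10⁹)(3.86×10⁻⁸) / (0.220)³ = 3.259×10⁴ N/C.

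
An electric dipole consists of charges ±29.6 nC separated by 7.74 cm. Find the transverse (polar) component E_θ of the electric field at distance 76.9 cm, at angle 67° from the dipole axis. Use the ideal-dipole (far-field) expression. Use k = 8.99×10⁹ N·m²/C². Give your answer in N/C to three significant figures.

E_θ ≈ 41.7 N/C

Dipole moment p = qd = (2.96×10⁻⁸ C)(0.0774 m) = 2.291×10⁻⁹ C·m.
For a dipole, E_θ = (kp sinθ)/r³.
kp/r³ = (8.99×10⁹)(2.291×10⁻⁹)/(0.769)³ = 45.29 N/C.
E_θ = 45.29·sin67° = 41.69 N/C.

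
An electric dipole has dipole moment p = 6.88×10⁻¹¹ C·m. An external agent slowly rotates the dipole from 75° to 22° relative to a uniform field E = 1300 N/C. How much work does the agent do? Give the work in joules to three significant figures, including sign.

W ≈ -5.98×10⁻⁸ J

W_ext = ΔU = U(θ₂) − U(θ₁) = −pE cosθ₂ − (−pE cosθ₁) = pE(cosθ₁ − cosθ₂).
W = (6.88×10⁻¹¹)(1300)·(cos75° − cos22°) = (8.944×10⁻⁸)·(-0.6684) = -5.978×10⁻⁸ J.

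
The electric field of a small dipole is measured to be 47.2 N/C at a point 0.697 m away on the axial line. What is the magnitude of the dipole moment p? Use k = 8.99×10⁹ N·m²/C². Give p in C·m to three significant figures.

p ≈ 8.89×10⁻¹⁰ C·m

On axis E = 2kp/r³, so p = Er³/(2k).
p = (47.2)·(0.697)³ / (2·8.99×10⁹) = 8.889×10⁻¹⁰ C·m.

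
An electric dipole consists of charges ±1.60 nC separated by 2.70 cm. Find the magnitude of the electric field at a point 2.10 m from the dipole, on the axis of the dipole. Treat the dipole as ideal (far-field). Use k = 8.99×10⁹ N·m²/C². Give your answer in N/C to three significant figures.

Dipole moment p = qd = (1.60×10⁻⁹ C)(0.0270 m) = 4.32×10⁻¹¹ C·m.
On the dipole axis E = 2kp/r³.
E = 2·(8.99×10⁹)(4.32×10⁻¹¹) / (2.10)³ = 0.08387 N/C.

E ≈ 0.0839 N/C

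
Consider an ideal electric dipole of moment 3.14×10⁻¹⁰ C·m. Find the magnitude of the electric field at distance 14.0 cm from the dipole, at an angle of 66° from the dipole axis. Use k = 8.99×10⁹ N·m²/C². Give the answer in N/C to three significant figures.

E ≈ 1260 N/C

At angle θ the dipole field magnitude is E = (kp/r³)·√(1 + 3cos²θ).
kp/r³ = (8.99×10⁹)(3.14×10⁻¹⁰) / (0.140)³ = 1029 N/C.
√(1 + 3cos²66°) = √(1 + 3·0.1654) = √1.4963 ≈ 1.2232.
E ≈ 1029 × 1.223 = 1258 N/C.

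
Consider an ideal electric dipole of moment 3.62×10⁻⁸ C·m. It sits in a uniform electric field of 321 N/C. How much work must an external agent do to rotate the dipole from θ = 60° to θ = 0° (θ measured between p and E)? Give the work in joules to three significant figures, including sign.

W ≈ -5.81×10⁻⁶ J

W_ext = ΔU = U(θ₂) − U(θ₁) = −pE cosθ₂ − (−pE cosθ₁) = pE(cosθ₁ − cosθ₂).
W = (3.62×10⁻⁸)(321)·(cos60° − cos0°) = (1.162×10⁻⁵)·(-0.5000) = -5.810×10⁻⁶ J.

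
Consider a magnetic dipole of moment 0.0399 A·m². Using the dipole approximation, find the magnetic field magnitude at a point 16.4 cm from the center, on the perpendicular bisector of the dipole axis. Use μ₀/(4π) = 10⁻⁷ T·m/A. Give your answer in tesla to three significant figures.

B ≈ 9.05×10⁻⁷ T

In the equatorial plane B = (μ₀/4π)·m/r³ (half the axial value).
B = (10⁻⁷)·(0.0399) / (0.164)³ = 9.046×10⁻⁷ T.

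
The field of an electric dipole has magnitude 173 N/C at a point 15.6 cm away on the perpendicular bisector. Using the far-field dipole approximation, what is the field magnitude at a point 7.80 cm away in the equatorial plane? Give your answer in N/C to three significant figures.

E ≈ 1380 N/C

Dipole fields scale as 1/r³ in the far field; the geometry is the same at both points.
E₂ = E₁ · (r₁/r₂)³ = 173 · (15.6/7.80)³.
(r₁/r₂)³ = (2)³ = 8.
E₂ ≈ 1384 N/C.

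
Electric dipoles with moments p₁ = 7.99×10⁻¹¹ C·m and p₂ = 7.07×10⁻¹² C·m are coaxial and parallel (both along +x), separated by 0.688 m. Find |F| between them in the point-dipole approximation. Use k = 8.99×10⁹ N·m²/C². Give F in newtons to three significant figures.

On-axis field of dipole 1 at distance r: E = 2kp₁/r³. Force on dipole 2 is F = p₂·dE/dr (gradient along axis).
dE/dr = −6kp₁/r⁴, so |F| = 6kp₁p₂/r⁴ (attractive for aligned moments).
F = 6(8.99×10⁹)(7.99×10⁻¹¹)(7.07×10⁻¹²)/(0.688)⁴ = 1.360×10⁻¹⁰ N.

F ≈ 1.36×10⁻¹⁰ N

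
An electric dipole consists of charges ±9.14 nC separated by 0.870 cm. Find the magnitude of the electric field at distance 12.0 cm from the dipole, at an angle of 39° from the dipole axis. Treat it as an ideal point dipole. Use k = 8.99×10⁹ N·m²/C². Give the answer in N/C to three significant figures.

E ≈ 694 N/C

Dipole moment p = qd = (9.14×10⁻⁹ C)(0.00870 m) = 7.952×10⁻¹¹ C·m.
At angle θ the dipole field magnitude is E = (kp/r³)·√(1 + 3cos²θ).
kp/r³ = (8.99×10⁹)(7.952×10⁻¹¹) / (0.120)³ = 413.7 N/C.
√(1 + 3cos²39°) = √(1 + 3·0.6040) = √2.8119 ≈ 1.6769.
E ≈ 413.7 × 1.677 = 693.7 N/C.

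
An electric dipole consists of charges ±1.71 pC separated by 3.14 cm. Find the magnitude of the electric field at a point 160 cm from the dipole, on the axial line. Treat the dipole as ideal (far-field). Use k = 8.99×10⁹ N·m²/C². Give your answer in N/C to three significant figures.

E ≈ 2.36×10⁻⁴ N/C

Dipole moment p = qd = (1.71×10⁻¹² C)(0.0314 m) = 5.369×10⁻¹⁴ C·m.
On the dipole axis E = 2kp/r³.
E = 2·(8.99×10⁹)(5.369×10⁻¹⁴) / (1.60)³ = 2.357×10⁻⁴ N/C.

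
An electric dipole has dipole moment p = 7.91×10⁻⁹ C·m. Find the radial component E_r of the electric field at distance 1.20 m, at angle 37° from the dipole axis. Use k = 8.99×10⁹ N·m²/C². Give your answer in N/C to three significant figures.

For a dipole, E_r = (2kp cosθ)/r³.
kp/r³ = (8.99×10⁹)(7.91×10⁻⁹)/(1.20)³ = 41.15 N/C.
E_r = 2·41.15·cos37° = 65.73 N/C.

E_r ≈ 65.7 N/C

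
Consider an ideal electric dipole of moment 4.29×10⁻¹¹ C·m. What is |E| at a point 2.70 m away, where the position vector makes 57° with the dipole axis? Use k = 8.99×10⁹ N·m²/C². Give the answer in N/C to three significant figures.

E ≈ 0.0269 N/C

At angle θ the dipole field magnitude is E = (kp/r³)·√(1 + 3cos²θ).
kp/r³ = (8.99×10⁹)(4.29×10⁻¹¹) / (2.70)³ = 0.01959 N/C.
√(1 + 3cos²57°) = √(1 + 3·0.2966) = √1.8899 ≈ 1.3747.
E ≈ 0.01959 × 1.375 = 0.02694 N/C.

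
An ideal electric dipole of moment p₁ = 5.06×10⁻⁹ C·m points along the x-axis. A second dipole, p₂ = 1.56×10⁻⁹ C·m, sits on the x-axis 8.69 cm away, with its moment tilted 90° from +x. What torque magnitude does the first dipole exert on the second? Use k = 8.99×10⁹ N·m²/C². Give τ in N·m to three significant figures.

The second dipole sits on the axis of the first, so the field there is axial: E₁ = 2kp₁/r³ along +x.
E₁ = 2(8.99×10⁹)(5.06×10⁻⁹)/(0.0869)³ = 1.386×10⁵ N/C.
Torque on the second dipole: τ = p₂ E₁ sinθ.
τ = (1.56×10⁻⁹)(1.386×10⁵)·sin90° = 2.163×10⁻⁴ N·m.

τ ≈ 2.16×10⁻⁴ N·m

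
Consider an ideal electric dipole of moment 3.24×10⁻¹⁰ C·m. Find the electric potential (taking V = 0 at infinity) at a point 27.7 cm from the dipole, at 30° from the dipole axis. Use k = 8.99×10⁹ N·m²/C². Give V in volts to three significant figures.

V ≈ 32.9 V

The dipole potential is V = kp cosθ / r².
V = (8.99×10⁹)(3.24×10⁻¹⁰)·cos30° / (0.277)² = 32.88 V.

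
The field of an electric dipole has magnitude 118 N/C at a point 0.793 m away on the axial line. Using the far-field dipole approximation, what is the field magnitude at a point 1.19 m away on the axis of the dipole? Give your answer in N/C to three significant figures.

Dipole fields scale as 1/r³ in the far field; the geometry is the same at both points.
E₂ = E₁ · (r₁/r₂)³ = 118 · (0.793/1.19)³.
(r₁/r₂)³ = (0.6664)³ = 0.2959.
E₂ ≈ 34.92 N/C.

E ≈ 34.9 N/C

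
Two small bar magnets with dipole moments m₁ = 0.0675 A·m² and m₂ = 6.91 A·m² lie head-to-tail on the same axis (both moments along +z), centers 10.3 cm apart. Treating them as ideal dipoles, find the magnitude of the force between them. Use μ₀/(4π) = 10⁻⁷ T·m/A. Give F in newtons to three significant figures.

On-axis B of dipole 1: B = (μ₀/4π)·2m₁/r³. Force on dipole 2: F = m₂·dB/dr.
dB/dr = −(μ₀/4π)·6m₁/r⁴, so |F| = (μ₀/4π)·6m₁m₂/r⁴.
F = 6(10⁻⁷)(0.0675)(6.91)/(0.103)⁴ = 0.002486 N.

F ≈ 0.00249 N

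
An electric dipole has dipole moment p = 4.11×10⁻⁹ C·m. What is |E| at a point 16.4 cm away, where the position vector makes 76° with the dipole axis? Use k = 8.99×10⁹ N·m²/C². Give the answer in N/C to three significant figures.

At angle θ the dipole field magnitude is E = (kp/r³)·√(1 + 3cos²θ).
kp/r³ = (8.99×10⁹)(4.11×10⁻⁹) / (0.164)³ = 8377 N/C.
√(1 + 3cos²76°) = √(1 + 3·0.0585) = √1.1756 ≈ 1.0842.
E ≈ 8377 × 1.084 = 9082 N/C.

E ≈ 9080 N/C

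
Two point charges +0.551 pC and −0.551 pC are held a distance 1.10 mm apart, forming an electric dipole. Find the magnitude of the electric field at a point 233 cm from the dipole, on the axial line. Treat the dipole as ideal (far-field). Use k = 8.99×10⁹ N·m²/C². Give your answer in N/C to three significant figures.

E ≈ 8.62×10⁻⁷ N/C

Dipole moment p = qd = (5.51×10⁻¹³ C)(0.00110 m) = 6.061×10⁻¹⁶ C·m.
On the dipole axis E = 2kp/r³.
E = 2·(8.99×10⁹)(6.061×10⁻¹⁶) / (2.33)³ = 8.615×10⁻⁷ N/C.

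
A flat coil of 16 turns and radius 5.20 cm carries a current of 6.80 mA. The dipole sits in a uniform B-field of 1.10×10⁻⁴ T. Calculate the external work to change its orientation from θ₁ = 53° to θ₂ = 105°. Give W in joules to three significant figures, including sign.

W ≈ 8.75×10⁻⁸ J

m = NIA = NIπa² = 16·(0.00680)·π·(0.0520)² = 9.242×10⁻⁴ A·m².
W_ext = ΔU = −mB cosθ₂ + mB cosθ₁ = mB(cosθ₁ − cosθ₂).
W = (9.242×10⁻⁴)(1.10×10⁻⁴)·(cos53° − cos105°) = (1.017×10⁻⁷)·(+0.8606) = 8.749×10⁻⁸ J.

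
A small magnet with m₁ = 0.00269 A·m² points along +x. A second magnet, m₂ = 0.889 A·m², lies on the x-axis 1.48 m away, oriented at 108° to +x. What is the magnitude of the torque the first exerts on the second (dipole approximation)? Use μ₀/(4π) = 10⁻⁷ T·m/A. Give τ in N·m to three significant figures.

τ ≈ 1.40×10⁻¹⁰ N·m

Dipole B is on the axis of dipole A, so B₁ there is axial: B₁ = (μ₀/4π)·2m₁/r³ along +x.
B₁ = 2(10⁻⁷)(0.00269)/(1.48)³ = 1.660×10⁻¹⁰ T.
τ = m₂ B₁ sinθ.
τ = (0.889)(1.660×10⁻¹⁰)·sin108° = 1.403×10⁻¹⁰ N·m.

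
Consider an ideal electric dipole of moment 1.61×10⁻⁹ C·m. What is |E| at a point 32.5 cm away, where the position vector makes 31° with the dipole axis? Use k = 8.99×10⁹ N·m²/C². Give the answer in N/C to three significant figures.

At angle θ the dipole field magnitude is E = (kp/r³)·√(1 + 3cos²θ).
kp/r³ = (8.99×10⁹)(1.61×10⁻⁹) / (0.325)³ = 421.6 N/C.
√(1 + 3cos²31°) = √(1 + 3·0.7347) = √3.2042 ≈ 1.7900.
E ≈ 421.6 × 1.790 = 754.7 N/C.

E ≈ 755 N/C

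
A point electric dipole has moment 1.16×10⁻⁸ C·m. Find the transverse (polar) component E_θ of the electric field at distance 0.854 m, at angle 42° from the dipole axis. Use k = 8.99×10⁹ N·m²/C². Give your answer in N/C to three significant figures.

E_θ ≈ 112 N/C

For a dipole, E_θ = (kp sinθ)/r³.
kp/r³ = (8.99×10⁹)(1.16×10⁻⁸)/(0.854)³ = 167.4 N/C.
E_θ = 167.4·sin42° = 112.0 N/C.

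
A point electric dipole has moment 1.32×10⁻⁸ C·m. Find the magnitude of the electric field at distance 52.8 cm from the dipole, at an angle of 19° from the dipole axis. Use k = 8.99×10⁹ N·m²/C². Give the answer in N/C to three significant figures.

E ≈ 1550 N/C

At angle θ the dipole field magnitude is E = (kp/r³)·√(1 + 3cos²θ).
kp/r³ = (8.99×10⁹)(1.32×10⁻⁸) / (0.528)³ = 806.2 N/C.
√(1 + 3cos²19°) = √(1 + 3·0.8940) = √3.6820 ≈ 1.9189.
E ≈ 806.2 × 1.919 = 1547 N/C.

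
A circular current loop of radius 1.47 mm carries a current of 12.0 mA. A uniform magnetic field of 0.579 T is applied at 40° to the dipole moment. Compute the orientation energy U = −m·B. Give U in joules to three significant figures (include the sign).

Magnetic moment m = IA = Iπa² = (0.0120)·π·(0.00147)² = 8.146×10⁻⁸ A·m².
U = −m·B = −mB cosθ.
U = −(8.146×10⁻⁸)(0.579)·cos40° = -3.613×10⁻⁸ J.

U ≈ -3.61×10⁻⁸ J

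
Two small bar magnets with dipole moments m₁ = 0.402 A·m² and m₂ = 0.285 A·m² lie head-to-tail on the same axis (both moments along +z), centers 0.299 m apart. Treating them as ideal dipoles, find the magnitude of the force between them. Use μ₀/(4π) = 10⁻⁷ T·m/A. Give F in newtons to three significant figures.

On-axis B of dipole 1: B = (μ₀/4π)·2m₁/r³. Force on dipole 2: F = m₂·dB/dr.
dB/dr = −(μ₀/4π)·6m₁/r⁴, so |F| = (μ₀/4π)·6m₁m₂/r⁴.
F = 6(10⁻⁷)(0.402)(0.285)/(0.299)⁴ = 8.601×10⁻⁶ N.

F ≈ 8.60×10⁻⁶ N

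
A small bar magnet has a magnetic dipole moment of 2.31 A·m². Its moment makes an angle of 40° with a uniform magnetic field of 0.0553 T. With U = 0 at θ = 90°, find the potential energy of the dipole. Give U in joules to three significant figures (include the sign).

U = −m·B = −mB cosθ.
U = −(2.31)(0.0553)·cos40° = -0.09786 J.

U ≈ -0.0979 J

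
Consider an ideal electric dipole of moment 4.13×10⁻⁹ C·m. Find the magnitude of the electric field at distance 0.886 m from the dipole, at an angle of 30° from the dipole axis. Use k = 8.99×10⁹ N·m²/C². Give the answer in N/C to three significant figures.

At angle θ the dipole field magnitude is E = (kp/r³)·√(1 + 3cos²θ).
kp/r³ = (8.99×10⁹)(4.13×10⁻⁹) / (0.886)³ = 53.38 N/C.
√(1 + 3cos²30°) = √(1 + 3·0.7500) = √3.2500 ≈ 1.8028.
E ≈ 53.38 × 1.803 = 96.24 N/C.

E ≈ 96.2 N/C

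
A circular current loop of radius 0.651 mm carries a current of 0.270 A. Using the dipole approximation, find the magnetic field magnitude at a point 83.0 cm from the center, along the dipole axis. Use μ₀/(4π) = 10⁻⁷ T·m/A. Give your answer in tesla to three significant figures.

Magnetic moment m = IA = Iπa² = (0.270)·π·(6.51×10⁻⁴)² = 3.595×10⁻⁷ A·m².
On axis B = (μ₀/4π)·2m/r³.
B = 2·(10⁻⁷)·(3.595×10⁻⁷) / (0.830)³ = 1.257×10⁻¹³ T.

B ≈ 1.26×10⁻¹³ T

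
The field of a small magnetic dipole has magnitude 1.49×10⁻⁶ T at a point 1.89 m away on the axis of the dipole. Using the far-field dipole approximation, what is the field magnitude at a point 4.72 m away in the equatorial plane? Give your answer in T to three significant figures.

Dipole fields scale as 1/r³ in the far field.
The axial field is twice the equatorial field at the same r, so the geometry factor is 1/2.
B₂ = B₁ · (1/2) · (r₁/r₂)³ = 1.49×10⁻⁶ · 0.5 · (1.89/4.72)³.
(r₁/r₂)³ = (0.4004)³ = 0.0642.
B₂ ≈ 4.783×10⁻⁸ T.

B ≈ 4.78×10⁻⁸ T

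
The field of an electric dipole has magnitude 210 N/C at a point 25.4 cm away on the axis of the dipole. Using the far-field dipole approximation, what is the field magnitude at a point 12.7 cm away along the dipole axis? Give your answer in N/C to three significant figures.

Dipole fields scale as 1/r³ in the far field; the geometry is the same at both points.
E₂ = E₁ · (r₁/r₂)³ = 210 · (25.4/12.7)³.
(r₁/r₂)³ = (2)³ = 8.
E₂ ≈ 1680 N/C.

E ≈ 1680 N/C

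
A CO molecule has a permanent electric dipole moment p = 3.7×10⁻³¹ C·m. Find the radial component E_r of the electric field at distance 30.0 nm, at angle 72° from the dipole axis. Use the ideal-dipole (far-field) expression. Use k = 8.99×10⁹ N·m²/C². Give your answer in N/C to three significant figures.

For a dipole, E_r = (2kp cosθ)/r³.
kp/r³ = (8.99×10⁹)(3.70×10⁻³¹)/(3.00×10⁻⁸)³ = 123.2 N/C.
E_r = 2·123.2·cos72° = 76.14 N/C.

E_r ≈ 76.1 N/C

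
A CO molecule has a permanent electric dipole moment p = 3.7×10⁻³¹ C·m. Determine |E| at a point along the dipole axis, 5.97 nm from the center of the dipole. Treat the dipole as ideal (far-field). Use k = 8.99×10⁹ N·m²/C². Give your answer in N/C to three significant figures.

On the dipole axis E = 2kp/r³.
E = 2·(8.99×10⁹)(3.70×10⁻³¹) / (5.97×10⁻⁹)³ = 3.127×10⁴ N/C.

E ≈ 3.13×10⁴ N/C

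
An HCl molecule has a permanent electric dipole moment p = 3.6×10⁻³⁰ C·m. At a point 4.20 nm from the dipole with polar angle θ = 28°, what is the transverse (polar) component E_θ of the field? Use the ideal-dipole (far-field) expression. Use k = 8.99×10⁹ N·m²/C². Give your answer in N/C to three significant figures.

For a dipole, E_θ = (kp sinθ)/r³.
kp/r³ = (8.99×10⁹)(3.60×10⁻³⁰)/(4.20×10⁻⁹)³ = 4.368×10⁵ N/C.
E_θ = 4.368×10⁵·sin28° = 2.051×10⁵ N/C.

E_θ ≈ 2.05×10⁵ N/C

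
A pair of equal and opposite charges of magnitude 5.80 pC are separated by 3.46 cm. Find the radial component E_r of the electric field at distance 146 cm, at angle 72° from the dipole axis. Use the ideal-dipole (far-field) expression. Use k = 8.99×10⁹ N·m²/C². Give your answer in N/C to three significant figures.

E_r ≈ 3.58×10⁻⁴ N/C

Dipole moment p = qd = (5.80×10⁻¹² C)(0.0346 m) = 2.007×10⁻¹³ C·m.
For a dipole, E_r = (2kp cosθ)/r³.
kp/r³ = (8.99×10⁹)(2.007×10⁻¹³)/(1.46)³ = 5.798×10⁻⁴ N/C.
E_r = 2·5.798×10⁻⁴·cos72° = 3.583×10⁻⁴ N/C.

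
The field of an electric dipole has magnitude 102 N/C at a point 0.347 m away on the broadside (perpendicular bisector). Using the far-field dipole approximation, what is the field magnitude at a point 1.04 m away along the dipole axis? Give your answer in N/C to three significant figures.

E ≈ 7.58 N/C

Dipole fields scale as 1/r³ in the far field.
The axial field is twice the equatorial field at the same r, so the geometry factor is 2/1.
E₂ = E₁ · (2/1) · (r₁/r₂)³ = 102 · 2 · (0.347/1.04)³.
(r₁/r₂)³ = (0.3337)³ = 0.03714.
E₂ ≈ 7.577 N/C.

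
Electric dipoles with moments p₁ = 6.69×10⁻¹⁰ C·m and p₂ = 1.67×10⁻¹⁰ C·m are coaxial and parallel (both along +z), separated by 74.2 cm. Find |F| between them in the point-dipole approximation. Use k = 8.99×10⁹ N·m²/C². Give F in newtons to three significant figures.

On-axis field of dipole 1 at distance r: E = 2kp₁/r³. Force on dipole 2 is F = p₂·dE/dr (gradient along axis).
dE/dr = −6kp₁/r⁴, so |F| = 6kp₁p₂/r⁴ (attractive for aligned moments).
F = 6(8.99×10⁹)(6.69×10⁻¹⁰)(1.67×10⁻¹⁰)/(0.742)⁴ = 1.988×10⁻⁸ N.

F ≈ 1.99×10⁻⁸ N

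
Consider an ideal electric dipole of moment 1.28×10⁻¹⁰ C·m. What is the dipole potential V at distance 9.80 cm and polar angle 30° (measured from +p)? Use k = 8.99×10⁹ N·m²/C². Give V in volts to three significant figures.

V ≈ 104 V

The dipole potential is V = kp cosθ / r².
V = (8.99×10⁹)(1.28×10⁻¹⁰)·cos30° / (0.0980)² = 103.8 V.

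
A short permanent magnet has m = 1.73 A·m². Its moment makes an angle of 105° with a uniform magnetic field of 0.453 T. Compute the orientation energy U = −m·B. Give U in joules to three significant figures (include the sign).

U ≈ 0.203 J

U = −m·B = −mB cosθ.
U = −(1.73)(0.453)·cos105° = 0.2028 J.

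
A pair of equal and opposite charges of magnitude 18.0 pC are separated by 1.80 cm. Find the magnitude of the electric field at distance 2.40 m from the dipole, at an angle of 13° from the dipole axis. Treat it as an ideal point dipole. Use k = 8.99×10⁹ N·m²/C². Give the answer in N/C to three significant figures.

Dipole moment p = qd = (1.80×10⁻¹¹ C)(0.0180 m) = 3.24×10⁻¹³ C·m.
At angle θ the dipole field magnitude is E = (kp/r³)·√(1 + 3cos²θ).
kp/r³ = (8.99×10⁹)(3.24×10⁻¹³) / (2.40)³ = 2.107×10⁻⁴ N/C.
√(1 + 3cos²13°) = √(1 + 3·0.9494) = √3.8482 ≈ 1.9617.
E ≈ 2.107×10⁻⁴ × 1.962 = 4.133×10⁻⁴ N/C.

E ≈ 4.13×10⁻⁴ N/C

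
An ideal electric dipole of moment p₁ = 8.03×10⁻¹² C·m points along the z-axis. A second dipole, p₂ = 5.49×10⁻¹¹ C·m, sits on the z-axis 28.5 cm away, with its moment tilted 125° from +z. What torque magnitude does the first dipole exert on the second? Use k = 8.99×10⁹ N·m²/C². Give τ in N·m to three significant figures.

τ ≈ 2.80×10⁻¹⁰ N·m

The second dipole sits on the axis of the first, so the field there is axial: E₁ = 2kp₁/r³ along +z.
E₁ = 2(8.99×10⁹)(8.03×10⁻¹²)/(0.285)³ = 6.237 N/C.
Torque on the second dipole: τ = p₂ E₁ sinθ.
τ = (5.49×10⁻¹¹)(6.237)·sin125° = 2.805×10⁻¹⁰ N·m.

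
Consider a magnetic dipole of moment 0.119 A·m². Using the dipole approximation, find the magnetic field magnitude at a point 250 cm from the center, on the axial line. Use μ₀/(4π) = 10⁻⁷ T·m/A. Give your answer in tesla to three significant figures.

On axis B = (μ₀/4π)·2m/r³.
B = 2·(10⁻⁷)·(0.119) / (2.50)³ = 1.523×10⁻⁹ T.

B ≈ 1.52×10⁻⁹ T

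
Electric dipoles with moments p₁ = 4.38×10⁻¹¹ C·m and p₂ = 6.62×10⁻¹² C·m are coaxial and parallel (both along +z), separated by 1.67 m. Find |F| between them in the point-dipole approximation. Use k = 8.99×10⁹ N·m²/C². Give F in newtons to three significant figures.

F ≈ 2.01×10⁻¹² N

On-axis field of dipole 1 at distance r: E = 2kp₁/r³. Force on dipole 2 is F = p₂·dE/dr (gradient along axis).
dE/dr = −6kp₁/r⁴, so |F| = 6kp₁p₂/r⁴ (attractive for aligned moments).
F = 6(8.99×10⁹)(4.38×10⁻¹¹)(6.62×10⁻¹²)/(1.67)⁴ = 2.011×10⁻¹² N.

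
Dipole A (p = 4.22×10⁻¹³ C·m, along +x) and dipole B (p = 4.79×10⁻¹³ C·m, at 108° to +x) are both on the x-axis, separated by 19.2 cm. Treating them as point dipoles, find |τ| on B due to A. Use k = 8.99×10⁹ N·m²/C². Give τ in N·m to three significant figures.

The second dipole sits on the axis of the first, so the field there is axial: E₁ = 2kp₁/r³ along +x.
E₁ = 2(8.99×10⁹)(4.22×10⁻¹³)/(0.192)³ = 1.072 N/C.
Torque on the second dipole: τ = p₂ E₁ sinθ.
τ = (4.79×10⁻¹³)(1.072)·sin108° = 4.884×10⁻¹³ N·m.

τ ≈ 4.88×10⁻¹³ N·m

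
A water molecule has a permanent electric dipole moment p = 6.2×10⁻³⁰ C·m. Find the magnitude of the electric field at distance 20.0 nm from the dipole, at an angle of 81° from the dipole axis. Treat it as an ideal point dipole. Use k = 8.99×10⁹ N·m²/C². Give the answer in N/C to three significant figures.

At angle θ the dipole field magnitude is E = (kp/r³)·√(1 + 3cos²θ).
kp/r³ = (8.99×10⁹)(6.20×10⁻³⁰) / (2.00×10⁻⁸)³ = 6967 N/C.
√(1 + 3cos²81°) = √(1 + 3·0.0245) = √1.0734 ≈ 1.0361.
E ≈ 6967 × 1.036 = 7218 N/C.

E ≈ 7220 N/C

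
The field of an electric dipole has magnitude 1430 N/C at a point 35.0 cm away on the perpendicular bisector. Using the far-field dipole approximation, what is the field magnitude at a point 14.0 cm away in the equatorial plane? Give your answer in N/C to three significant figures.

E ≈ 2.23×10⁴ N/C

Dipole fields scale as 1/r³ in the far field; the geometry is the same at both points.
E₂ = E₁ · (r₁/r₂)³ = 1430 · (35.0/14.0)³.
(r₁/r₂)³ = (2.5)³ = 15.62.
E₂ ≈ 2.234×10⁴ N/C.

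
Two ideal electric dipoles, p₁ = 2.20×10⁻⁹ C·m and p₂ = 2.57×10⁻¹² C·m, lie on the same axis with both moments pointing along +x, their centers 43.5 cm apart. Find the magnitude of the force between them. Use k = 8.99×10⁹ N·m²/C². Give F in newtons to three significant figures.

On-axis field of dipole 1 at distance r: E = 2kp₁/r³. Force on dipole 2 is F = p₂·dE/dr (gradient along axis).
dE/dr = −6kp₁/r⁴, so |F| = 6kp₁p₂/r⁴ (attractive for aligned moments).
F = 6(8.99×10⁹)(2.20×10⁻⁹)(2.57×10⁻¹²)/(0.435)⁴ = 8.517×10⁻⁹ N.

F ≈ 8.52×10⁻⁹ N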